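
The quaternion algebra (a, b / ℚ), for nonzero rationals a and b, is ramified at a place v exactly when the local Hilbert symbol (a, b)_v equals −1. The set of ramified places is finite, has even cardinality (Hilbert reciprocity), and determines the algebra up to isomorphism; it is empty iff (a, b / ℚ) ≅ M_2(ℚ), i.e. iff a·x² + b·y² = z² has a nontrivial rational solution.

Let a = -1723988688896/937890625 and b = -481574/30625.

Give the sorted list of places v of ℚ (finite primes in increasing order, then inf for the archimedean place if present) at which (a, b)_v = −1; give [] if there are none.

Mod squares: a ≡ -551, b ≡ -1334. Check v ∈ {∞, 2, 5, 7, 19, 23, 29}.
v=19: a=19^3·(≡1), b=19^2·(≡14) mod 19; (1|19)=+1, (14|19)=-1; (−1)^{3·2·9}·(+1)^2·(-1)^3 = -1.
v=23: a=23^2·(≡6), b=23^1·(≡7) mod 23; (6|23)=+1, (7|23)=-1; (−1)^{2·1·11}·(+1)^1·(-1)^2 = +1.
v=7: a=7^-4·(≡4), b=7^-2·(≡6) mod 7; (4|7)=+1, (6|7)=-1; (−1)^{-4·-2·3}·(+1)^-2·(-1)^-4 = +1.
v=29: a=29^1·(≡18), b=29^1·(≡11) mod 29; (18|29)=-1, (11|29)=-1; (−1)^{1·1·14}·(-1)^1·(-1)^1 = +1.
v=∞: -551 < 0 and -1334 < 0  ⇒  (a,b)_∞ = -1.
v=2: v_2(a)=14, v_2(b)=1; units ≡ 1, 5 (mod 8); ε·ε+αω+βω = 0·0+14·1+1·0 ≡ 0  ⇒  (a,b)_2 = +1.
v=5: a=5^-8·(≡4), b=5^-4·(≡4) mod 5; (4|5)=+1, (4|5)=+1; (−1)^{-8·-4·2}·(+1)^-4·(+1)^-8 = +1.
(-551, -1334 / ℚ) ramifies at {19, ∞}: a division algebra.

[19, inf]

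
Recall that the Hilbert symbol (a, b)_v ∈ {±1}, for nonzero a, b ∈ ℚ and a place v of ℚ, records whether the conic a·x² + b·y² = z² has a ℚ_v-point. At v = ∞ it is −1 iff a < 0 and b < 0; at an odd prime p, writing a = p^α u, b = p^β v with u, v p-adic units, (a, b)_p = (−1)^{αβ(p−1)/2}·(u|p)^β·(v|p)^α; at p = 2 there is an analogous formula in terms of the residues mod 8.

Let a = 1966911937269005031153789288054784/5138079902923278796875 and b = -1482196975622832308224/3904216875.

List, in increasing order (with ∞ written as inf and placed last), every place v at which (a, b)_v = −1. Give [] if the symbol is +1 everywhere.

[2, 19, 29, 31]

(a, b) ≡ (196707, -563673) mod (ℚ^×)²; places V = {2, 3, 5, 7, 11, 13, 17, 19, 29, 31, 37, 53, ∞}.
(a,b)_29: α=1, u≡14; β=1, v≡28 (mod 29); (14|29)=-1, (28|29)=+1; sign (−1)^0·-1^1·+1^1 = -1.
(a,b)_17: α=3, u≡10; β=4, v≡2 (mod 17); (10|17)=-1, (2|17)=+1; sign (−1)^0·-1^4·+1^3 = +1.
(a,b)_5: α=-6, u≡3; β=-4, v≡3 (mod 5); (3|5)=-1, (3|5)=-1; sign (−1)^0·-1^-4·-1^-6 = +1.
(a,b)_7: α=13, u≡3; β=8, v≡1 (mod 7); (3|7)=-1, (1|7)=+1; sign (−1)^0·-1^8·+1^13 = +1.
(a,b)_31: α=4, u≡24; β=1, v≡19 (mod 31); (24|31)=-1, (19|31)=+1; sign (−1)^0·-1^1·+1^4 = -1.
(a,b)_2: α=26, β=14; u≡3, v≡7 (mod 8); ε(u)ε(v)=1·1, αω(v)=26·0, βω(u)=14·1; sum ≡ 1  ⇒  -1.
(a,b)_3: α=-7, u≡1; β=-3, v≡2 (mod 3); (1|3)=+1, (2|3)=-1; sign (−1)^1·+1^-3·-1^-7 = +1.
(a,b)_19: α=1, u≡7; β=1, v≡7 (mod 19); (7|19)=+1, (7|19)=+1; sign (−1)^1·+1^1·+1^1 = -1.
(a,b)_37: α=-4, u≡6; β=-2, v≡8 (mod 37); (6|37)=-1, (8|37)=-1; sign (−1)^0·-1^-2·-1^-4 = +1.
(a,b)_53: α=-2, u≡16; β=0, v≡12 (mod 53); (16|53)=+1, (12|53)=-1; sign (−1)^0·+1^0·-1^-2 = +1.
(a,b)_11: α=2, u≡5; β=1, v≡2 (mod 11); (5|11)=+1, (2|11)=-1; sign (−1)^0·+1^1·-1^2 = +1.
(a,b)_13: α=-4, u≡3; β=-2, v≡11 (mod 13); (3|13)=+1, (11|13)=-1; sign (−1)^0·+1^-2·-1^-4 = +1.
(a,b)_∞: sgn(196707)=+, sgn(-563673)=−, so +1.
Ram(196707, -563673) = {2, 19, 29, 31}; no ℚ_2-point on the conic.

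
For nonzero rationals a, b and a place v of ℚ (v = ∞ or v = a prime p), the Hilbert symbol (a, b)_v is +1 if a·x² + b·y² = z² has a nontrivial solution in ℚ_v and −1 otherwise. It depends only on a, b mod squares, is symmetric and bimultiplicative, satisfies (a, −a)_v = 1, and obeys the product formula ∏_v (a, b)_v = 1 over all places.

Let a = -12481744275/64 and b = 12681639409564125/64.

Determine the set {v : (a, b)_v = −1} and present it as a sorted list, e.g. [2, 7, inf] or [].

[3, 29]

Mod squares: a ≡ -6699, b ≡ 1365. Check v ∈ {∞, 2, 3, 5, 7, 11, 13, 29}.
v=3: a=3^3·(≡2), b=3^3·(≡2) mod 3; (2|3)=-1, (2|3)=-1; (−1)^{3·3·1}·(-1)^3·(-1)^3 = -1.
v=13: a=13^2·(≡4), b=13^3·(≡4) mod 13; (4|13)=+1, (4|13)=+1; (−1)^{2·3·6}·(+1)^3·(+1)^2 = +1.
v=7: a=7^3·(≡2), b=7^5·(≡5) mod 7; (2|7)=+1, (5|7)=-1; (−1)^{3·5·3}·(+1)^5·(-1)^3 = +1.
v=11: a=11^1·(≡2), b=11^2·(≡4) mod 11; (2|11)=-1, (4|11)=+1; (−1)^{1·2·5}·(-1)^2·(+1)^1 = +1.
v=5: a=5^2·(≡1), b=5^3·(≡2) mod 5; (1|5)=+1, (2|5)=-1; (−1)^{2·3·2}·(+1)^3·(-1)^2 = +1.
v=29: a=29^1·(≡20), b=29^2·(≡27) mod 29; (20|29)=+1, (27|29)=-1; (−1)^{1·2·14}·(+1)^2·(-1)^1 = -1.
v=∞: -6699 < 0 and 1365 > 0  ⇒  (a,b)_∞ = +1.
v=2: v_2(a)=-6, v_2(b)=-6; units ≡ 5, 5 (mod 8); ε·ε+αω+βω = 0·0+-6·1+-6·1 ≡ 0  ⇒  (a,b)_2 = +1.
|Ram(-6699, 1365)| = 2, even; anisotropic at {3, 29}.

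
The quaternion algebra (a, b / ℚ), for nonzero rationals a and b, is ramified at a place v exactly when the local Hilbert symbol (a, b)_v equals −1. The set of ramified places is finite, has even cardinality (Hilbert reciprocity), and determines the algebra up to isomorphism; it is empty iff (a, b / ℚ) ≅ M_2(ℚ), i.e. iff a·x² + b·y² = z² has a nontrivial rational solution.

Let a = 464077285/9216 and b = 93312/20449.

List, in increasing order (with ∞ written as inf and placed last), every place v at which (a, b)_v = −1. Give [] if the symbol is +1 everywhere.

(a, b) ≡ (193285, 2) mod (ℚ^×)²; places V = {2, 3, 5, 7, 11, 13, 29, 31, 43, ∞}.
(a,b)_2: α=-10, β=7; u≡5, v≡1 (mod 8); ε(u)ε(v)=0·0, αω(v)=-10·0, βω(u)=7·1; sum ≡ 1  ⇒  -1.
(a,b)_13: α=0, u≡4; β=-2, v≡6 (mod 13); (4|13)=+1, (6|13)=-1; sign (−1)^0·+1^-2·-1^0 = +1.
(a,b)_3: α=-2, u≡1; β=6, v≡2 (mod 3); (1|3)=+1, (2|3)=-1; sign (−1)^0·+1^6·-1^-2 = +1.
(a,b)_5: α=1, u≡2; β=0, v≡3 (mod 5); (2|5)=-1, (3|5)=-1; sign (−1)^0·-1^0·-1^1 = -1.
(a,b)_43: α=1, u≡10; β=0, v≡18 (mod 43); (10|43)=+1, (18|43)=-1; sign (−1)^0·+1^0·-1^1 = -1.
(a,b)_11: α=0, u≡5; β=-2, v≡8 (mod 11); (5|11)=+1, (8|11)=-1; sign (−1)^0·+1^-2·-1^0 = +1.
(a,b)_∞: sgn(193285)=+, sgn(2)=+, so +1.
(a,b)_29: α=1, u≡24; β=0, v≡12 (mod 29); (24|29)=+1, (12|29)=-1; sign (−1)^0·+1^0·-1^1 = -1.
(a,b)_7: α=4, u≡2; β=0, v≡1 (mod 7); (2|7)=+1, (1|7)=+1; sign (−1)^0·+1^0·+1^4 = +1.
(a,b)_31: α=1, u≡20; β=0, v≡28 (mod 31); (20|31)=+1, (28|31)=+1; sign (−1)^0·+1^0·+1^1 = +1.
Ram(193285, 2) = {2, 5, 29, 43}; no ℚ_2-point on the conic.

[2, 5, 29, 43]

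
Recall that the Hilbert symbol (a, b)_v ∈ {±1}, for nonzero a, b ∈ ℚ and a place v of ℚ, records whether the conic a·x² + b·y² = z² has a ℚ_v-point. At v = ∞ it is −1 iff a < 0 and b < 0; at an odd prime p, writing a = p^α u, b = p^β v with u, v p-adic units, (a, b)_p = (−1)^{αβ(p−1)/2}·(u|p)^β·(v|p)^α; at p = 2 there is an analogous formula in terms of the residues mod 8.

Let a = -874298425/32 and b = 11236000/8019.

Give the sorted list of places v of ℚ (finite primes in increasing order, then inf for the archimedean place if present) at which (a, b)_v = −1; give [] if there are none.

[2, 7, 13, 31]

(a, b) ≡ (-1427426, 110) mod (ℚ^×)²; places V = {2, 3, 5, 7, 11, 13, 23, 31, 53, ∞}.
(a,b)_23: α=1, u≡5; β=0, v≡18 (mod 23); (5|23)=-1, (18|23)=+1; sign (−1)^0·-1^0·+1^1 = +1.
(a,b)_5: α=2, u≡4; β=3, v≡2 (mod 5); (4|5)=+1, (2|5)=-1; sign (−1)^0·+1^3·-1^2 = +1.
(a,b)_53: α=0, u≡27; β=2, v≡38 (mod 53); (27|53)=-1, (38|53)=+1; sign (−1)^0·-1^2·+1^0 = +1.
(a,b)_31: α=1, u≡5; β=0, v≡26 (mod 31); (5|31)=+1, (26|31)=-1; sign (−1)^0·+1^0·-1^1 = -1.
(a,b)_3: α=0, u≡1; β=-6, v≡2 (mod 3); (1|3)=+1, (2|3)=-1; sign (−1)^0·+1^-6·-1^0 = +1.
(a,b)_13: α=1, u≡12; β=0, v≡2 (mod 13); (12|13)=+1, (2|13)=-1; sign (−1)^0·+1^0·-1^1 = -1.
(a,b)_11: α=1, u≡9; β=-1, v≡2 (mod 11); (9|11)=+1, (2|11)=-1; sign (−1)^1·+1^-1·-1^1 = +1.
(a,b)_7: α=3, u≡3; β=0, v≡5 (mod 7); (3|7)=-1, (5|7)=-1; sign (−1)^0·-1^0·-1^3 = -1.
(a,b)_∞: sgn(-1427426)=−, sgn(110)=+, so +1.
(a,b)_2: α=-5, β=5; u≡7, v≡7 (mod 8); ε(u)ε(v)=1·1, αω(v)=-5·0, βω(u)=5·0; sum ≡ 1  ⇒  -1.
Ram(-1427426, 110) = {2, 7, 13, 31}; no ℚ_2-point on the conic.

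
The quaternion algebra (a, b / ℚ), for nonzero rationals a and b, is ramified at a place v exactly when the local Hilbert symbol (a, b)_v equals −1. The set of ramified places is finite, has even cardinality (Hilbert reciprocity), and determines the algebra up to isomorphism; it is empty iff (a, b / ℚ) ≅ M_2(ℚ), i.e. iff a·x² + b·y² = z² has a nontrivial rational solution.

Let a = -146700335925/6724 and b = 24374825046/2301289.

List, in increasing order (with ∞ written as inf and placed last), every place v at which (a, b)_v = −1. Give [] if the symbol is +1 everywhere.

[3, 17]

Mod squares: a ≡ -7293, b ≡ 374. Check v ∈ {∞, 2, 3, 5, 11, 13, 17, 23, 37, 41}.
v=11: a=11^1·(≡2), b=11^1·(≡1) mod 11; (2|11)=-1, (1|11)=+1; (−1)^{1·1·5}·(-1)^1·(+1)^1 = +1.
v=13: a=13^3·(≡2), b=13^2·(≡4) mod 13; (2|13)=-1, (4|13)=+1; (−1)^{3·2·6}·(-1)^2·(+1)^3 = +1.
v=3: a=3^3·(≡2), b=3^6·(≡2) mod 3; (2|3)=-1, (2|3)=-1; (−1)^{3·6·1}·(-1)^6·(-1)^3 = -1.
v=2: v_2(a)=-2, v_2(b)=1; units ≡ 3, 3 (mod 8); ε·ε+αω+βω = 1·1+-2·1+1·1 ≡ 0  ⇒  (a,b)_2 = +1.
v=41: a=41^-2·(≡33), b=41^-2·(≡5) mod 41; (33|41)=+1, (5|41)=+1; (−1)^{-2·-2·20}·(+1)^-2·(+1)^-2 = +1.
v=5: a=5^2·(≡2), b=5^0·(≡4) mod 5; (2|5)=-1, (4|5)=+1; (−1)^{2·0·2}·(-1)^0·(+1)^2 = +1.
v=23: a=23^2·(≡10), b=23^2·(≡9) mod 23; (10|23)=-1, (9|23)=+1; (−1)^{2·2·11}·(-1)^2·(+1)^2 = +1.
v=∞: -7293 < 0 and 374 > 0  ⇒  (a,b)_∞ = +1.
v=37: a=37^0·(≡33), b=37^-2·(≡3) mod 37; (33|37)=+1, (3|37)=+1; (−1)^{0·-2·18}·(+1)^-2·(+1)^0 = +1.
v=17: a=17^1·(≡13), b=17^1·(≡14) mod 17; (13|17)=+1, (14|17)=-1; (−1)^{1·1·8}·(+1)^1·(-1)^1 = -1.
(-7293, 374 / ℚ) ramifies at {3, 17}: a division algebra.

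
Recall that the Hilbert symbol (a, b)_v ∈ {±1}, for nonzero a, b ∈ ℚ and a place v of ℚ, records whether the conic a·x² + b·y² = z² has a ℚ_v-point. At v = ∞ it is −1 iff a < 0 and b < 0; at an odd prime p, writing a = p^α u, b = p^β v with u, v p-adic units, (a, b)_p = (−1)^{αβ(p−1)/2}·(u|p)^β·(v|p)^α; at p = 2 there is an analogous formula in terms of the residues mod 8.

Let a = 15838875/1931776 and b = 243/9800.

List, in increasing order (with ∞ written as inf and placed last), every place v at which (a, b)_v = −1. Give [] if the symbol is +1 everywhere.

[3, 7, 11, 13]

(a, b) ≡ (30030, 6) mod (ℚ^×)²; places V = {2, 3, 5, 7, 11, 13, 19, ∞}.
(a,b)_19: α=2, u≡10; β=0, v≡1 (mod 19); (10|19)=-1, (1|19)=+1; sign (−1)^0·-1^0·+1^2 = +1.
(a,b)_3: α=3, u≡2; β=5, v≡2 (mod 3); (2|3)=-1, (2|3)=-1; sign (−1)^1·-1^5·-1^3 = -1.
(a,b)_7: α=-3, u≡6; β=-2, v≡3 (mod 7); (6|7)=-1, (3|7)=-1; sign (−1)^0·-1^-2·-1^-3 = -1.
(a,b)_13: α=1, u≡1; β=0, v≡2 (mod 13); (1|13)=+1, (2|13)=-1; sign (−1)^0·+1^0·-1^1 = -1.
(a,b)_2: α=-9, β=-3; u≡7, v≡3 (mod 8); ε(u)ε(v)=1·1, αω(v)=-9·1, βω(u)=-3·0; sum ≡ 0  ⇒  +1.
(a,b)_∞: sgn(30030)=+, sgn(6)=+, so +1.
(a,b)_11: α=-1, u≡8; β=0, v≡10 (mod 11); (8|11)=-1, (10|11)=-1; sign (−1)^0·-1^0·-1^-1 = -1.
(a,b)_5: α=3, u≡1; β=-2, v≡4 (mod 5); (1|5)=+1, (4|5)=+1; sign (−1)^0·+1^-2·+1^3 = +1.
|Ram(30030, 6)| = 4, even; anisotropic at {3, 7, 11, 13}.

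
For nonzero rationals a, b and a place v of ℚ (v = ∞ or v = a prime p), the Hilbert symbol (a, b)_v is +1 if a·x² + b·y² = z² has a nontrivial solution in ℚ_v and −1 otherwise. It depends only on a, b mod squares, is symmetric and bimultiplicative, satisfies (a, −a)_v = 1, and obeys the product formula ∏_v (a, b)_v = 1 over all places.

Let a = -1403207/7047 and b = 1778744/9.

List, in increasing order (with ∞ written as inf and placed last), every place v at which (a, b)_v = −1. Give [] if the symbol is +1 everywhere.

[2, 3, 17, 29]

(a, b) ≡ (-2001, 444686) mod (ℚ^×)²; places V = {2, 3, 11, 13, 17, 19, 23, 29, 41, ∞}.
(a,b)_2: α=0, β=3; u≡7, v≡7 (mod 8); ε(u)ε(v)=1·1, αω(v)=0·0, βω(u)=3·0; sum ≡ 1  ⇒  -1.
(a,b)_∞: sgn(-2001)=−, sgn(444686)=+, so +1.
(a,b)_3: α=-5, u≡2; β=-2, v≡2 (mod 3); (2|3)=-1, (2|3)=-1; sign (−1)^0·-1^-2·-1^-5 = -1.
(a,b)_23: α=1, u≡19; β=0, v≡12 (mod 23); (19|23)=-1, (12|23)=+1; sign (−1)^0·-1^0·+1^1 = +1.
(a,b)_29: α=-1, u≡12; β=1, v≡13 (mod 29); (12|29)=-1, (13|29)=+1; sign (−1)^0·-1^1·+1^-1 = -1.
(a,b)_19: α=2, u≡15; β=0, v≡15 (mod 19); (15|19)=-1, (15|19)=-1; sign (−1)^0·-1^0·-1^2 = +1.
(a,b)_41: α=0, u≡21; β=1, v≡28 (mod 41); (21|41)=+1, (28|41)=-1; sign (−1)^0·+1^1·-1^0 = +1.
(a,b)_11: α=0, u≡9; β=1, v≡9 (mod 11); (9|11)=+1, (9|11)=+1; sign (−1)^0·+1^1·+1^0 = +1.
(a,b)_17: α=0, u≡14; β=1, v≡11 (mod 17); (14|17)=-1, (11|17)=-1; sign (−1)^0·-1^1·-1^0 = -1.
(a,b)_13: α=2, u≡4; β=0, v≡5 (mod 13); (4|13)=+1, (5|13)=-1; sign (−1)^0·+1^0·-1^2 = +1.
Ram(-2001, 444686) = {2, 3, 17, 29}; no ℚ_2-point on the conic.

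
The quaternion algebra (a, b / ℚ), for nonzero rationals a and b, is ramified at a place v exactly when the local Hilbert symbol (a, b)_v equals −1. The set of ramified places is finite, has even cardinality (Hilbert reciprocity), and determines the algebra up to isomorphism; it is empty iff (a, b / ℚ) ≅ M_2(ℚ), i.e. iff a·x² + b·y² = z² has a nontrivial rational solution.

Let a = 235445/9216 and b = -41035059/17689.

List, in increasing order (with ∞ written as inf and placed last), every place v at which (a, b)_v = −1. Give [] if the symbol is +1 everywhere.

(a, b) ≡ (5, -51) mod (ℚ^×)²; places V = {2, 3, 5, 7, 13, 17, 19, 23, 31, ∞}.
(a,b)_23: α=0, u≡14; β=2, v≡4 (mod 23); (14|23)=-1, (4|23)=+1; sign (−1)^0·-1^2·+1^0 = +1.
(a,b)_17: α=0, u≡6; β=1, v≡6 (mod 17); (6|17)=-1, (6|17)=-1; sign (−1)^0·-1^1·-1^0 = -1.
(a,b)_13: α=0, u≡11; β=2, v≡9 (mod 13); (11|13)=-1, (9|13)=+1; sign (−1)^0·-1^2·+1^0 = +1.
(a,b)_2: α=-10, β=0; u≡5, v≡5 (mod 8); ε(u)ε(v)=0·0, αω(v)=-10·1, βω(u)=0·1; sum ≡ 0  ⇒  +1.
(a,b)_31: α=2, u≡10; β=0, v≡17 (mod 31); (10|31)=+1, (17|31)=-1; sign (−1)^0·+1^0·-1^2 = +1.
(a,b)_3: α=-2, u≡2; β=3, v≡1 (mod 3); (2|3)=-1, (1|3)=+1; sign (−1)^0·-1^3·+1^-2 = -1.
(a,b)_19: α=0, u≡16; β=-2, v≡7 (mod 19); (16|19)=+1, (7|19)=+1; sign (−1)^0·+1^-2·+1^0 = +1.
(a,b)_∞: sgn(5)=+, sgn(-51)=−, so +1.
(a,b)_5: α=1, u≡4; β=0, v≡4 (mod 5); (4|5)=+1, (4|5)=+1; sign (−1)^0·+1^0·+1^1 = +1.
(a,b)_7: α=2, u≡6; β=-2, v≡3 (mod 7); (6|7)=-1, (3|7)=-1; sign (−1)^0·-1^-2·-1^2 = +1.
|Ram(5, -51)| = 2, even; anisotropic at {3, 17}.

[3, 17]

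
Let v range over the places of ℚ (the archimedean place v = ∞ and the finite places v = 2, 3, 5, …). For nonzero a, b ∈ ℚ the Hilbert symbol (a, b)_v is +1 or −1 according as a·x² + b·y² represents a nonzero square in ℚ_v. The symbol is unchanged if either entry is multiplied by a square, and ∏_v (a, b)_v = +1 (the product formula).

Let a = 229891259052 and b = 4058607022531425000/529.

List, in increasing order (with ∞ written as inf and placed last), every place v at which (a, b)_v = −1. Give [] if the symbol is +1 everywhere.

[2, 3, 5, 7]

Mod squares: a ≡ 3, b ≡ 2730. Check v ∈ {∞, 2, 3, 5, 7, 13, 23}.
v=2: v_2(a)=2, v_2(b)=3; units ≡ 3, 5 (mod 8); ε·ε+αω+βω = 1·0+2·1+3·1 ≡ 1  ⇒  (a,b)_2 = -1.
v=5: a=5^0·(≡2), b=5^5·(≡4) mod 5; (2|5)=-1, (4|5)=+1; (−1)^{0·5·2}·(-1)^5·(+1)^0 = -1.
v=23: a=23^0·(≡16), b=23^-2·(≡4) mod 23; (16|23)=+1, (4|23)=+1; (−1)^{0·-2·11}·(+1)^-2·(+1)^0 = +1.
v=3: a=3^5·(≡1), b=3^7·(≡1) mod 3; (1|3)=+1, (1|3)=+1; (−1)^{5·7·1}·(+1)^7·(+1)^5 = -1.
v=13: a=13^6·(≡9), b=13^9·(≡11) mod 13; (9|13)=+1, (11|13)=-1; (−1)^{6·9·6}·(+1)^9·(-1)^6 = +1.
v=7: a=7^2·(≡6), b=7^1·(≡3) mod 7; (6|7)=-1, (3|7)=-1; (−1)^{2·1·3}·(-1)^1·(-1)^2 = -1.
v=∞: 3 > 0 and 2730 > 0  ⇒  (a,b)_∞ = +1.
(3, 2730 / ℚ) ramifies at {2, 3, 5, 7}: a division algebra.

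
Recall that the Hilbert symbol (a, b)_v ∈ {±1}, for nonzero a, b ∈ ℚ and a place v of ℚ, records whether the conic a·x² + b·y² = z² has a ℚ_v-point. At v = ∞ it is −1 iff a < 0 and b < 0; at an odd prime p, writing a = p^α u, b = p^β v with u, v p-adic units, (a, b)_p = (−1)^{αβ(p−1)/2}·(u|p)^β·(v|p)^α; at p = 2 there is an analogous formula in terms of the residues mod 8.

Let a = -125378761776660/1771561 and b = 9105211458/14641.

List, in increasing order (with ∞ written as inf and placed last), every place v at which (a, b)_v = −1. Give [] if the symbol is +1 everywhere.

Mod squares: a ≡ -85, b ≡ 2. Check v ∈ {∞, 2, 3, 5, 7, 11, 17}.
v=3: a=3^12·(≡2), b=3^8·(≡2) mod 3; (2|3)=-1, (2|3)=-1; (−1)^{12·8·1}·(-1)^8·(-1)^12 = +1.
v=2: v_2(a)=2, v_2(b)=1; units ≡ 3, 1 (mod 8); ε·ε+αω+βω = 1·0+2·0+1·1 ≡ 1  ⇒  (a,b)_2 = -1.
v=5: a=5^1·(≡3), b=5^0·(≡3) mod 5; (3|5)=-1, (3|5)=-1; (−1)^{1·0·2}·(-1)^0·(-1)^1 = -1.
v=7: a=7^4·(≡6), b=7^4·(≡2) mod 7; (6|7)=-1, (2|7)=+1; (−1)^{4·4·3}·(-1)^4·(+1)^4 = +1.
v=∞: -85 < 0 and 2 > 0  ⇒  (a,b)_∞ = +1.
v=11: a=11^-6·(≡4), b=11^-4·(≡2) mod 11; (4|11)=+1, (2|11)=-1; (−1)^{-6·-4·5}·(+1)^-4·(-1)^-6 = +1.
v=17: a=17^3·(≡11), b=17^2·(≡15) mod 17; (11|17)=-1, (15|17)=+1; (−1)^{3·2·8}·(-1)^2·(+1)^3 = +1.
Ram(-85, 2) = {2, 5}; no ℚ_2-point on the conic.

[2, 5]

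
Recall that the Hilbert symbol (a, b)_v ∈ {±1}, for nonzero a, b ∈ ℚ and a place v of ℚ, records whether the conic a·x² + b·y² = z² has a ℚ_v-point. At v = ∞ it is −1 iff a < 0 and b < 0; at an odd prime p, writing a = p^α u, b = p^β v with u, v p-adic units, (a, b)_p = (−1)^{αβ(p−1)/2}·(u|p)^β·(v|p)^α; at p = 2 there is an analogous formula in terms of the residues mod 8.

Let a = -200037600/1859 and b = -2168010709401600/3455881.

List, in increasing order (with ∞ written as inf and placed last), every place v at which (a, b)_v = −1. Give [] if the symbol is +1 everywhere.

[3, inf]

(a, b) ≡ (-154, -21) mod (ℚ^×)²; places V = {2, 3, 5, 7, 11, 13, ∞}.
(a,b)_2: α=5, β=18; u≡3, v≡3 (mod 8); ε(u)ε(v)=1·1, αω(v)=5·1, βω(u)=18·1; sum ≡ 0  ⇒  +1.
(a,b)_7: α=3, u≡3; β=5, v≡2 (mod 7); (3|7)=-1, (2|7)=+1; sign (−1)^1·-1^5·+1^3 = +1.
(a,b)_13: α=-2, u≡11; β=-4, v≡7 (mod 13); (11|13)=-1, (7|13)=-1; sign (−1)^0·-1^-4·-1^-2 = +1.
(a,b)_11: α=-1, u≡10; β=-2, v≡5 (mod 11); (10|11)=-1, (5|11)=+1; sign (−1)^0·-1^-2·+1^-1 = +1.
(a,b)_∞: sgn(-154)=−, sgn(-21)=−, so -1.
(a,b)_5: α=2, u≡4; β=2, v≡1 (mod 5); (4|5)=+1, (1|5)=+1; sign (−1)^0·+1^2·+1^2 = +1.
(a,b)_3: α=6, u≡2; β=9, v≡2 (mod 3); (2|3)=-1, (2|3)=-1; sign (−1)^0·-1^9·-1^6 = -1.
|Ram(-154, -21)| = 2, even; anisotropic at {3, ∞}.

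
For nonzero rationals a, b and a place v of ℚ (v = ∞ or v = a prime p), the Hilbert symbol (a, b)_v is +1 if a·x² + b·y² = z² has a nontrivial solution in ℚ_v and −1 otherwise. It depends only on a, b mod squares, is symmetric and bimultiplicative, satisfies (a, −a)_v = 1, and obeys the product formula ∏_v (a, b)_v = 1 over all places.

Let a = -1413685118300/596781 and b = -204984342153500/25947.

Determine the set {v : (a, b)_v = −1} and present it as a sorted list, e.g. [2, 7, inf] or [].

[5, 23, 43, inf]

(a, b) ≡ (-86043, -645) mod (ℚ^×)²; places V = {2, 3, 5, 7, 13, 23, 29, 31, 37, 43, ∞}.
(a,b)_23: α=-1, u≡1; β=0, v≡7 (mod 23); (1|23)=+1, (7|23)=-1; sign (−1)^0·+1^0·-1^-1 = -1.
(a,b)_31: α=-2, u≡12; β=-2, v≡30 (mod 31); (12|31)=-1, (30|31)=-1; sign (−1)^0·-1^-2·-1^-2 = +1.
(a,b)_5: α=2, u≡3; β=3, v≡1 (mod 5); (3|5)=-1, (1|5)=+1; sign (−1)^0·-1^3·+1^2 = -1.
(a,b)_13: α=2, u≡3; β=2, v≡8 (mod 13); (3|13)=+1, (8|13)=-1; sign (−1)^0·+1^2·-1^2 = +1.
(a,b)_3: α=-3, u≡2; β=-3, v≡1 (mod 3); (2|3)=-1, (1|3)=+1; sign (−1)^1·-1^-3·+1^-3 = +1.
(a,b)_37: α=2, u≡18; β=2, v≡16 (mod 37); (18|37)=-1, (16|37)=+1; sign (−1)^0·-1^2·+1^2 = +1.
(a,b)_∞: sgn(-86043)=−, sgn(-645)=−, so -1.
(a,b)_2: α=2, β=2; u≡5, v≡3 (mod 8); ε(u)ε(v)=0·1, αω(v)=2·1, βω(u)=2·1; sum ≡ 0  ⇒  +1.
(a,b)_29: α=1, u≡13; β=2, v≡16 (mod 29); (13|29)=+1, (16|29)=+1; sign (−1)^0·+1^2·+1^1 = +1.
(a,b)_7: α=2, u≡2; β=2, v≡6 (mod 7); (2|7)=+1, (6|7)=-1; sign (−1)^0·+1^2·-1^2 = +1.
(a,b)_43: α=1, u≡26; β=1, v≡22 (mod 43); (26|43)=-1, (22|43)=-1; sign (−1)^1·-1^1·-1^1 = -1.
|Ram(-86043, -645)| = 4, even; anisotropic at {5, 23, 43, ∞}.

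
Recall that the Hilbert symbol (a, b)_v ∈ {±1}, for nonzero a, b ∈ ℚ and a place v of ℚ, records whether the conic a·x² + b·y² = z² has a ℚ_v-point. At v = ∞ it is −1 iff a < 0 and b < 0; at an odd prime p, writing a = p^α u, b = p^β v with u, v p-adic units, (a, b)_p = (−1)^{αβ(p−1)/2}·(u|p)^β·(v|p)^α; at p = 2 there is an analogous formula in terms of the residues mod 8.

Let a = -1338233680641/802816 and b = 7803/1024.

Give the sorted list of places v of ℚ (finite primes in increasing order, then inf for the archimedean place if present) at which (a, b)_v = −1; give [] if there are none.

[2, 17]

Mod squares: a ≡ -561, b ≡ 3. Check v ∈ {∞, 2, 3, 7, 11, 13, 17}.
v=3: a=3^1·(≡2), b=3^3·(≡1) mod 3; (2|3)=-1, (1|3)=+1; (−1)^{1·3·1}·(-1)^3·(+1)^1 = +1.
v=13: a=13^4·(≡8), b=13^0·(≡12) mod 13; (8|13)=-1, (12|13)=+1; (−1)^{4·0·6}·(-1)^0·(+1)^4 = +1.
v=∞: -561 < 0 and 3 > 0  ⇒  (a,b)_∞ = +1.
v=2: v_2(a)=-14, v_2(b)=-10; units ≡ 7, 3 (mod 8); ε·ε+αω+βω = 1·1+-14·1+-10·0 ≡ 1  ⇒  (a,b)_2 = -1.
v=7: a=7^-2·(≡6), b=7^0·(≡6) mod 7; (6|7)=-1, (6|7)=-1; (−1)^{-2·0·3}·(-1)^0·(-1)^-2 = +1.
v=17: a=17^5·(≡15), b=17^2·(≡11) mod 17; (15|17)=+1, (11|17)=-1; (−1)^{5·2·8}·(+1)^2·(-1)^5 = -1.
v=11: a=11^1·(≡5), b=11^0·(≡4) mod 11; (5|11)=+1, (4|11)=+1; (−1)^{1·0·5}·(+1)^0·(+1)^1 = +1.
(-561, 3 / ℚ) ramifies at {2, 17}: a division algebra.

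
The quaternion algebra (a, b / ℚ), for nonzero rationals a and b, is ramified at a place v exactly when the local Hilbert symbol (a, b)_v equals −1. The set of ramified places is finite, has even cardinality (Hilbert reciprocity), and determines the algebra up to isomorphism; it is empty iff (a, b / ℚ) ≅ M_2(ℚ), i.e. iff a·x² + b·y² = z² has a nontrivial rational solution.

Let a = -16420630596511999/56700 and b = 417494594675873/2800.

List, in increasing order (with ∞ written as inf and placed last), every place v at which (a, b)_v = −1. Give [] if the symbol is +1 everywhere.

(a, b) ≡ (-17017, 391391) mod (ℚ^×)²; places V = {2, 3, 5, 7, 11, 13, 17, 23, ∞}.
(a,b)_13: α=1, u≡9; β=3, v≡4 (mod 13); (9|13)=+1, (4|13)=+1; sign (−1)^0·+1^3·+1^1 = +1.
(a,b)_17: α=7, u≡8; β=5, v≡10 (mod 17); (8|17)=+1, (10|17)=-1; sign (−1)^0·+1^5·-1^7 = -1.
(a,b)_2: α=-2, β=-4; u≡7, v≡7 (mod 8); ε(u)ε(v)=1·1, αω(v)=-2·0, βω(u)=-4·0; sum ≡ 1  ⇒  -1.
(a,b)_∞: sgn(-17017)=−, sgn(391391)=+, so +1.
(a,b)_11: α=1, u≡1; β=1, v≡6 (mod 11); (1|11)=+1, (6|11)=-1; sign (−1)^1·+1^1·-1^1 = +1.
(a,b)_23: α=4, u≡3; β=3, v≡21 (mod 23); (3|23)=+1, (21|23)=-1; sign (−1)^0·+1^3·-1^4 = +1.
(a,b)_3: α=-4, u≡2; β=0, v≡2 (mod 3); (2|3)=-1, (2|3)=-1; sign (−1)^0·-1^0·-1^-4 = +1.
(a,b)_5: α=-2, u≡2; β=-2, v≡4 (mod 5); (2|5)=-1, (4|5)=+1; sign (−1)^0·-1^-2·+1^-2 = +1.
(a,b)_7: α=-1, u≡3; β=-1, v≡1 (mod 7); (3|7)=-1, (1|7)=+1; sign (−1)^1·-1^-1·+1^-1 = +1.
(-17017, 391391 / ℚ) ramifies at {2, 17}: a division algebra.

[2, 17]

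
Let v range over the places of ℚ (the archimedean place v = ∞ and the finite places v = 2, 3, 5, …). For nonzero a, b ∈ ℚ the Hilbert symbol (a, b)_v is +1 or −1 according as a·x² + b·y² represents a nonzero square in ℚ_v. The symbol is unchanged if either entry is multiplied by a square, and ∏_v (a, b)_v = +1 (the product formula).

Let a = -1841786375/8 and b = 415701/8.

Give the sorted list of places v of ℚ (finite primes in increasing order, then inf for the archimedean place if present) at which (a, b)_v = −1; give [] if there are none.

[2, 5, 17, 19]

Mod squares: a ≡ -1217710, b ≡ 92378. Check v ∈ {∞, 2, 3, 5, 11, 13, 17, 19, 29}.
v=29: a=29^1·(≡12), b=29^0·(≡20) mod 29; (12|29)=-1, (20|29)=+1; (−1)^{1·0·14}·(-1)^0·(+1)^1 = +1.
v=5: a=5^3·(≡3), b=5^0·(≡2) mod 5; (3|5)=-1, (2|5)=-1; (−1)^{3·0·2}·(-1)^0·(-1)^3 = -1.
v=∞: -1217710 < 0 and 92378 > 0  ⇒  (a,b)_∞ = +1.
v=11: a=11^2·(≡5), b=11^1·(≡9) mod 11; (5|11)=+1, (9|11)=+1; (−1)^{2·1·5}·(+1)^1·(+1)^2 = +1.
v=2: v_2(a)=-3, v_2(b)=-3; units ≡ 1, 5 (mod 8); ε·ε+αω+βω = 0·0+-3·1+-3·0 ≡ 1  ⇒  (a,b)_2 = -1.
v=3: a=3^0·(≡2), b=3^2·(≡2) mod 3; (2|3)=-1, (2|3)=-1; (−1)^{0·2·1}·(-1)^2·(-1)^0 = +1.
v=13: a=13^1·(≡11), b=13^1·(≡11) mod 13; (11|13)=-1, (11|13)=-1; (−1)^{1·1·6}·(-1)^1·(-1)^1 = +1.
v=19: a=19^1·(≡4), b=19^1·(≡6) mod 19; (4|19)=+1, (6|19)=+1; (−1)^{1·1·9}·(+1)^1·(+1)^1 = -1.
v=17: a=17^1·(≡8), b=17^1·(≡3) mod 17; (8|17)=+1, (3|17)=-1; (−1)^{1·1·8}·(+1)^1·(-1)^1 = -1.
Ram(-1217710, 92378) = {2, 5, 17, 19}; no ℚ_2-point on the conic.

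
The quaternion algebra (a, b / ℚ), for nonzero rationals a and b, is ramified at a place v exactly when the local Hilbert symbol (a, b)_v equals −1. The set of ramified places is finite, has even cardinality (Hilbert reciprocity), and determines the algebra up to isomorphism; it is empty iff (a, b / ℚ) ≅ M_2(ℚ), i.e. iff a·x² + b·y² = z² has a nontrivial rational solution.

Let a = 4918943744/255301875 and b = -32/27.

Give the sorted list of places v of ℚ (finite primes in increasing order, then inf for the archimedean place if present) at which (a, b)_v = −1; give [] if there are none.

[17, 19]

Mod squares: a ≡ 21318, b ≡ -6. Check v ∈ {∞, 2, 3, 5, 11, 13, 17, 19, 41}.
v=5: a=5^-4·(≡3), b=5^0·(≡4) mod 5; (3|5)=-1, (4|5)=+1; (−1)^{-4·0·2}·(-1)^0·(+1)^-4 = +1.
v=13: a=13^2·(≡6), b=13^0·(≡7) mod 13; (6|13)=-1, (7|13)=-1; (−1)^{2·0·6}·(-1)^0·(-1)^2 = +1.
v=17: a=17^1·(≡13), b=17^0·(≡7) mod 17; (13|17)=+1, (7|17)=-1; (−1)^{1·0·8}·(+1)^0·(-1)^1 = -1.
v=3: a=3^-5·(≡2), b=3^-3·(≡1) mod 3; (2|3)=-1, (1|3)=+1; (−1)^{-5·-3·1}·(-1)^-3·(+1)^-5 = +1.
v=41: a=41^-2·(≡36), b=41^0·(≡14) mod 41; (36|41)=+1, (14|41)=-1; (−1)^{-2·0·20}·(+1)^0·(-1)^-2 = +1.
v=19: a=19^1·(≡5), b=19^0·(≡15) mod 19; (5|19)=+1, (15|19)=-1; (−1)^{1·0·9}·(+1)^0·(-1)^1 = -1.
v=2: v_2(a)=13, v_2(b)=5; units ≡ 3, 5 (mod 8); ε·ε+αω+βω = 1·0+13·1+5·1 ≡ 0  ⇒  (a,b)_2 = +1.
v=11: a=11^1·(≡10), b=11^0·(≡9) mod 11; (10|11)=-1, (9|11)=+1; (−1)^{1·0·5}·(-1)^0·(+1)^1 = +1.
v=∞: 21318 > 0 and -6 < 0  ⇒  (a,b)_∞ = +1.
Ram(21318, -6) = {17, 19}; no ℚ_17-point on the conic.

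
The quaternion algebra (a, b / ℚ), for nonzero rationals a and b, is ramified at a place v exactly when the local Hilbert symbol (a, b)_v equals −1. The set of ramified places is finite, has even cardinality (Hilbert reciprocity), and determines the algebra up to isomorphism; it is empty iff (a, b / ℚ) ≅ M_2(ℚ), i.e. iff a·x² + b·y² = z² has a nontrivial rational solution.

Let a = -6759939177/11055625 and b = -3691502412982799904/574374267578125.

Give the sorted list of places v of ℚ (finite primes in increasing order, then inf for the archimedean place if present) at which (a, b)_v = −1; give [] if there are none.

[2, 17, 19, inf]

(a, b) ≡ (-17, -4522) mod (ℚ^×)²; places V = {2, 3, 5, 7, 17, 19, 23, ∞}.
(a,b)_3: α=2, u≡1; β=12, v≡2 (mod 3); (1|3)=+1, (2|3)=-1; sign (−1)^0·+1^12·-1^2 = +1.
(a,b)_∞: sgn(-17)=−, sgn(-4522)=−, so -1.
(a,b)_17: α=5, u≡9; β=7, v≡3 (mod 17); (9|17)=+1, (3|17)=-1; sign (−1)^0·+1^7·-1^5 = -1.
(a,b)_23: α=2, u≡8; β=2, v≡3 (mod 23); (8|23)=+1, (3|23)=+1; sign (−1)^0·+1^2·+1^2 = +1.
(a,b)_5: α=-4, u≡2; β=-12, v≡3 (mod 5); (2|5)=-1, (3|5)=-1; sign (−1)^0·-1^-12·-1^-4 = +1.
(a,b)_19: α=-2, u≡3; β=-3, v≡5 (mod 19); (3|19)=-1, (5|19)=+1; sign (−1)^0·-1^-3·+1^-2 = -1.
(a,b)_2: α=0, β=5; u≡7, v≡3 (mod 8); ε(u)ε(v)=1·1, αω(v)=0·1, βω(u)=5·0; sum ≡ 1  ⇒  -1.
(a,b)_7: α=-2, u≡2; β=-3, v≡6 (mod 7); (2|7)=+1, (6|7)=-1; sign (−1)^0·+1^-3·-1^-2 = +1.
(-17, -4522 / ℚ) ramifies at {2, 17, 19, ∞}: a division algebra.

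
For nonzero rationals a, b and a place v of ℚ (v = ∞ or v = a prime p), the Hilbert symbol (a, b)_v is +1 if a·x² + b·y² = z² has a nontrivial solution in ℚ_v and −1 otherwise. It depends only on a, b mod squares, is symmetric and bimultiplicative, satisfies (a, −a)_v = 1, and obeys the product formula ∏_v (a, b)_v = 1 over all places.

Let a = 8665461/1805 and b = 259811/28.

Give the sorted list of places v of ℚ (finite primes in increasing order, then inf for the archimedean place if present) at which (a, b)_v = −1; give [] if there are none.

(a, b) ≡ (534905, 6293) mod (ℚ^×)²; places V = {2, 3, 5, 7, 17, 19, 29, 31, ∞}.
(a,b)_3: α=4, u≡2; β=0, v≡2 (mod 3); (2|3)=-1, (2|3)=-1; sign (−1)^0·-1^0·-1^4 = +1.
(a,b)_7: α=1, u≡6; β=-1, v≡5 (mod 7); (6|7)=-1, (5|7)=-1; sign (−1)^1·-1^-1·-1^1 = -1.
(a,b)_5: α=-1, u≡1; β=0, v≡2 (mod 5); (1|5)=+1, (2|5)=-1; sign (−1)^0·+1^0·-1^-1 = -1.
(a,b)_2: α=0, β=-2; u≡1, v≡5 (mod 8); ε(u)ε(v)=0·0, αω(v)=0·1, βω(u)=-2·0; sum ≡ 0  ⇒  +1.
(a,b)_31: α=1, u≡5; β=1, v≡17 (mod 31); (5|31)=+1, (17|31)=-1; sign (−1)^1·+1^1·-1^1 = +1.
(a,b)_∞: sgn(534905)=+, sgn(6293)=+, so +1.
(a,b)_29: α=1, u≡28; β=1, v≡2 (mod 29); (28|29)=+1, (2|29)=-1; sign (−1)^0·+1^1·-1^1 = -1.
(a,b)_19: α=-2, u≡11; β=0, v≡9 (mod 19); (11|19)=+1, (9|19)=+1; sign (−1)^0·+1^0·+1^-2 = +1.
(a,b)_17: α=1, u≡13; β=2, v≡6 (mod 17); (13|17)=+1, (6|17)=-1; sign (−1)^0·+1^2·-1^1 = -1.
(534905, 6293 / ℚ) ramifies at {5, 7, 17, 29}: a division algebra.

[5, 7, 17, 29]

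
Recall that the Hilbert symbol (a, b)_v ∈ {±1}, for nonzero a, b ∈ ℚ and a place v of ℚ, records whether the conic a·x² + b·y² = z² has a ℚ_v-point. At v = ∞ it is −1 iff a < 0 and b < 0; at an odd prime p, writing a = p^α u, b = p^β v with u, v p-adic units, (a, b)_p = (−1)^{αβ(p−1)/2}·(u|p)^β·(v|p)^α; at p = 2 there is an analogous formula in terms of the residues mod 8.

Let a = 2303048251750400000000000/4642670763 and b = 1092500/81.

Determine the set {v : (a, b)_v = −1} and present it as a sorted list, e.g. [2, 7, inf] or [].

(a, b) ≡ (72105, 437) mod (ℚ^×)²; places V = {2, 3, 5, 7, 11, 19, 23, 31, 47, ∞}.
(a,b)_3: α=-7, u≡2; β=-4, v≡2 (mod 3); (2|3)=-1, (2|3)=-1; sign (−1)^0·-1^-4·-1^-7 = -1.
(a,b)_47: α=-2, u≡7; β=0, v≡12 (mod 47); (7|47)=+1, (12|47)=+1; sign (−1)^0·+1^0·+1^-2 = +1.
(a,b)_31: α=-2, u≡24; β=0, v≡26 (mod 31); (24|31)=-1, (26|31)=-1; sign (−1)^0·-1^0·-1^-2 = +1.
(a,b)_5: α=11, u≡4; β=4, v≡3 (mod 5); (4|5)=+1, (3|5)=-1; sign (−1)^0·+1^4·-1^11 = -1.
(a,b)_∞: sgn(72105)=+, sgn(437)=+, so +1.
(a,b)_11: α=1, u≡8; β=0, v≡6 (mod 11); (8|11)=-1, (6|11)=-1; sign (−1)^0·-1^0·-1^1 = -1.
(a,b)_23: α=3, u≡7; β=1, v≡10 (mod 23); (7|23)=-1, (10|23)=-1; sign (−1)^1·-1^1·-1^3 = -1.
(a,b)_7: α=2, u≡5; β=0, v≡6 (mod 7); (5|7)=-1, (6|7)=-1; sign (−1)^0·-1^0·-1^2 = +1.
(a,b)_19: α=3, u≡10; β=1, v≡5 (mod 19); (10|19)=-1, (5|19)=+1; sign (−1)^1·-1^1·+1^3 = +1.
(a,b)_2: α=20, β=2; u≡1, v≡5 (mod 8); ε(u)ε(v)=0·0, αω(v)=20·1, βω(u)=2·0; sum ≡ 0  ⇒  +1.
|Ram(72105, 437)| = 4, even; anisotropic at {3, 5, 11, 23}.

[3, 5, 11, 23]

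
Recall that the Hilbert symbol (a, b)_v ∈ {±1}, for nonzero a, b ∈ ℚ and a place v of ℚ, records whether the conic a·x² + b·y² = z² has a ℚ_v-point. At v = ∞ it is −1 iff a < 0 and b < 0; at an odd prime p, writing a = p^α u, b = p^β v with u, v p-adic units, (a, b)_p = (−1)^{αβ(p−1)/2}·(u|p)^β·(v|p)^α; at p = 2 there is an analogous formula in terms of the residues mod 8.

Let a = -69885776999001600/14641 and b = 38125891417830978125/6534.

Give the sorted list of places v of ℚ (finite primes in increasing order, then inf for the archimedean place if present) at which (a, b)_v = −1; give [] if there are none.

[3, 17]

Mod squares: a ≡ -506974, b ≡ 3131310. Check v ∈ {∞, 2, 3, 5, 7, 11, 13, 17, 31, 37}.
v=37: a=37^1·(≡10), b=37^1·(≡33) mod 37; (10|37)=+1, (33|37)=+1; (−1)^{1·1·18}·(+1)^1·(+1)^1 = +1.
v=17: a=17^3·(≡9), b=17^4·(≡14) mod 17; (9|17)=+1, (14|17)=-1; (−1)^{3·4·8}·(+1)^4·(-1)^3 = -1.
v=13: a=13^3·(≡5), b=13^5·(≡8) mod 13; (5|13)=-1, (8|13)=-1; (−1)^{3·5·6}·(-1)^5·(-1)^3 = +1.
v=2: v_2(a)=9, v_2(b)=-1; units ≡ 1, 7 (mod 8); ε·ε+αω+βω = 0·1+9·0+-1·0 ≡ 0  ⇒  (a,b)_2 = +1.
v=3: a=3^2·(≡2), b=3^-3·(≡1) mod 3; (2|3)=-1, (1|3)=+1; (−1)^{2·-3·1}·(-1)^-3·(+1)^2 = -1.
v=∞: -506974 < 0 and 3131310 > 0  ⇒  (a,b)_∞ = +1.
v=5: a=5^2·(≡1), b=5^5·(≡2) mod 5; (1|5)=+1, (2|5)=-1; (−1)^{2·5·2}·(+1)^5·(-1)^2 = +1.
v=7: a=7^2·(≡2), b=7^3·(≡4) mod 7; (2|7)=+1, (4|7)=+1; (−1)^{2·3·3}·(+1)^3·(+1)^2 = +1.
v=11: a=11^-4·(≡1), b=11^-2·(≡10) mod 11; (1|11)=+1, (10|11)=-1; (−1)^{-4·-2·5}·(+1)^-2·(-1)^-4 = +1.
v=31: a=31^1·(≡28), b=31^1·(≡29) mod 31; (28|31)=+1, (29|31)=-1; (−1)^{1·1·15}·(+1)^1·(-1)^1 = +1.
(-506974, 3131310 / ℚ) ramifies at {3, 17}: a division algebra.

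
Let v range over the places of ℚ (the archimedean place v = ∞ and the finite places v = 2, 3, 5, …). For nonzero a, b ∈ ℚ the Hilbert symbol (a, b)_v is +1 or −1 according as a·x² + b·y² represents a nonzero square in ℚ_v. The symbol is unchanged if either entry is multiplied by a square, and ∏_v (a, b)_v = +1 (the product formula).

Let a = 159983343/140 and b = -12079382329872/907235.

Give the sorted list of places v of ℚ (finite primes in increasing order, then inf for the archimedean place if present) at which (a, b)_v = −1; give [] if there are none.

[13, 29]

(a, b) ≡ (409045, -94395) mod (ℚ^×)²; places V = {2, 3, 5, 7, 11, 13, 23, 29, 31, ∞}.
(a,b)_11: α=0, u≡10; β=2, v≡2 (mod 11); (10|11)=-1, (2|11)=-1; sign (−1)^0·-1^2·-1^0 = +1.
(a,b)_23: α=0, u≡6; β=-2, v≡17 (mod 23); (6|23)=+1, (17|23)=-1; sign (−1)^0·+1^-2·-1^0 = +1.
(a,b)_29: α=1, u≡18; β=1, v≡7 (mod 29); (18|29)=-1, (7|29)=+1; sign (−1)^0·-1^1·+1^1 = -1.
(a,b)_∞: sgn(409045)=+, sgn(-94395)=−, so +1.
(a,b)_31: α=1, u≡25; β=1, v≡23 (mod 31); (25|31)=+1, (23|31)=-1; sign (−1)^1·+1^1·-1^1 = +1.
(a,b)_5: α=-1, u≡1; β=-1, v≡4 (mod 5); (1|5)=+1, (4|5)=+1; sign (−1)^0·+1^-1·+1^-1 = +1.
(a,b)_2: α=-2, β=4; u≡5, v≡5 (mod 8); ε(u)ε(v)=0·0, αω(v)=-2·1, βω(u)=4·1; sum ≡ 0  ⇒  +1.
(a,b)_3: α=4, u≡1; β=5, v≡2 (mod 3); (1|3)=+1, (2|3)=-1; sign (−1)^0·+1^5·-1^4 = +1.
(a,b)_13: α=3, u≡11; β=4, v≡11 (mod 13); (11|13)=-1, (11|13)=-1; sign (−1)^0·-1^4·-1^3 = -1.
(a,b)_7: α=-1, u≡5; β=-3, v≡4 (mod 7); (5|7)=-1, (4|7)=+1; sign (−1)^1·-1^-3·+1^-1 = +1.
(409045, -94395 / ℚ) ramifies at {13, 29}: a division algebra.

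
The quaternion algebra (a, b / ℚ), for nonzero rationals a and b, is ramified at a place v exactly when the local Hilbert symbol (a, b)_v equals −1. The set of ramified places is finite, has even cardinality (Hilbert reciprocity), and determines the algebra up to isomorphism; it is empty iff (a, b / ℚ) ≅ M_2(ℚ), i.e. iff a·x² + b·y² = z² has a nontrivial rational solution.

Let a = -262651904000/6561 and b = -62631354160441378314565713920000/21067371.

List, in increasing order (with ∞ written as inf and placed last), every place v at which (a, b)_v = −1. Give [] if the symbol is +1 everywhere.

(a, b) ≡ (-160310, -16107383) mod (ℚ^×)²; places V = {2, 3, 5, 7, 11, 13, 17, 19, 23, 29, 31, 41, ∞}.
(a,b)_2: α=17, β=28; u≡5, v≡1 (mod 8); ε(u)ε(v)=0·0, αω(v)=17·0, βω(u)=28·1; sum ≡ 0  ⇒  +1.
(a,b)_∞: sgn(-160310)=−, sgn(-16107383)=−, so -1.
(a,b)_5: α=3, u≡3; β=4, v≡3 (mod 5); (3|5)=-1, (3|5)=-1; sign (−1)^0·-1^4·-1^3 = -1.
(a,b)_19: α=0, u≡3; β=-1, v≡6 (mod 19); (3|19)=-1, (6|19)=+1; sign (−1)^0·-1^-1·+1^0 = -1.
(a,b)_13: α=0, u≡11; β=-2, v≡8 (mod 13); (11|13)=-1, (8|13)=-1; sign (−1)^0·-1^-2·-1^0 = +1.
(a,b)_31: α=0, u≡24; β=1, v≡26 (mod 31); (24|31)=-1, (26|31)=-1; sign (−1)^0·-1^1·-1^0 = -1.
(a,b)_41: α=1, u≡15; β=3, v≡25 (mod 41); (15|41)=-1, (25|41)=+1; sign (−1)^0·-1^3·+1^1 = -1.
(a,b)_3: α=-8, u≡1; β=-8, v≡1 (mod 3); (1|3)=+1, (1|3)=+1; sign (−1)^0·+1^-8·+1^-8 = +1.
(a,b)_29: α=0, u≡17; β=1, v≡3 (mod 29); (17|29)=-1, (3|29)=-1; sign (−1)^0·-1^1·-1^0 = -1.
(a,b)_23: α=1, u≡20; β=3, v≡1 (mod 23); (20|23)=-1, (1|23)=+1; sign (−1)^1·-1^3·+1^1 = +1.
(a,b)_11: α=0, u≡4; β=2, v≡4 (mod 11); (4|11)=+1, (4|11)=+1; sign (−1)^0·+1^2·+1^0 = +1.
(a,b)_7: α=0, u≡2; β=2, v≡4 (mod 7); (2|7)=+1, (4|7)=+1; sign (−1)^0·+1^2·+1^0 = +1.
(a,b)_17: α=1, u≡11; β=4, v≡2 (mod 17); (11|17)=-1, (2|17)=+1; sign (−1)^0·-1^4·+1^1 = +1.
Ram(-160310, -16107383) = {5, 19, 29, 31, 41, ∞}; no ℚ_5-point on the conic.

[5, 19, 29, 31, 41, inf]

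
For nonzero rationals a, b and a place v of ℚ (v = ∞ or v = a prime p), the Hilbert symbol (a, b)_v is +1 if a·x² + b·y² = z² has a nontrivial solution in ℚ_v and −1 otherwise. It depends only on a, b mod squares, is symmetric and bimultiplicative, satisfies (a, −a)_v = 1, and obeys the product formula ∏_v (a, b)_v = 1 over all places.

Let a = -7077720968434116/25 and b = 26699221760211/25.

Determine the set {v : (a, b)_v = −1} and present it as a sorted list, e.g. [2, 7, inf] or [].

Mod squares: a ≡ -4641, b ≡ 51051. Check v ∈ {∞, 2, 3, 5, 7, 11, 13, 17}.
v=13: a=13^1·(≡5), b=13^1·(≡9) mod 13; (5|13)=-1, (9|13)=+1; (−1)^{1·1·6}·(-1)^1·(+1)^1 = -1.
v=5: a=5^-2·(≡4), b=5^-2·(≡1) mod 5; (4|5)=+1, (1|5)=+1; (−1)^{-2·-2·2}·(+1)^-2·(+1)^-2 = +1.
v=11: a=11^4·(≡5), b=11^5·(≡6) mod 11; (5|11)=+1, (6|11)=-1; (−1)^{4·5·5}·(+1)^5·(-1)^4 = +1.
v=2: v_2(a)=2, v_2(b)=0; units ≡ 7, 3 (mod 8); ε·ε+αω+βω = 1·1+2·1+0·0 ≡ 1  ⇒  (a,b)_2 = -1.
v=17: a=17^1·(≡16), b=17^1·(≡5) mod 17; (16|17)=+1, (5|17)=-1; (−1)^{1·1·8}·(+1)^1·(-1)^1 = -1.
v=3: a=3^13·(≡1), b=3^7·(≡1) mod 3; (1|3)=+1, (1|3)=+1; (−1)^{13·7·1}·(+1)^7·(+1)^13 = -1.
v=7: a=7^3·(≡1), b=7^3·(≡6) mod 7; (1|7)=+1, (6|7)=-1; (−1)^{3·3·3}·(+1)^3·(-1)^3 = +1.
v=∞: -4641 < 0 and 51051 > 0  ⇒  (a,b)_∞ = +1.
|Ram(-4641, 51051)| = 4, even; anisotropic at {2, 3, 13, 17}.

[2, 3, 13, 17]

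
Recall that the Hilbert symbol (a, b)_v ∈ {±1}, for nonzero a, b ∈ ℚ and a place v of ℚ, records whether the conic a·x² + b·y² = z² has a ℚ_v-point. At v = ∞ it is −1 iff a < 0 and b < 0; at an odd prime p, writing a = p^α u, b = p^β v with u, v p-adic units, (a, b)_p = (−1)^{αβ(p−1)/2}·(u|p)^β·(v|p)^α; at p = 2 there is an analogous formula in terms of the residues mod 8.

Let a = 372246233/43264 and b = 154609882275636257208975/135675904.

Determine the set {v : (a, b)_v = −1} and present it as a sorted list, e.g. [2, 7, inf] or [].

(a, b) ≡ (1073, 551) mod (ℚ^×)²; places V = {2, 3, 5, 7, 13, 19, 29, 31, 37, ∞}.
(a,b)_13: α=-2, u≡11; β=-2, v≡2 (mod 13); (11|13)=-1, (2|13)=-1; sign (−1)^0·-1^-2·-1^-2 = +1.
(a,b)_7: α=0, u≡4; β=-2, v≡3 (mod 7); (4|7)=+1, (3|7)=-1; sign (−1)^0·+1^-2·-1^0 = +1.
(a,b)_3: α=0, u≡2; β=4, v≡2 (mod 3); (2|3)=-1, (2|3)=-1; sign (−1)^0·-1^4·-1^0 = +1.
(a,b)_2: α=-8, β=-14; u≡1, v≡7 (mod 8); ε(u)ε(v)=0·1, αω(v)=-8·0, βω(u)=-14·0; sum ≡ 0  ⇒  +1.
(a,b)_29: α=1, u≡12; β=3, v≡21 (mod 29); (12|29)=-1, (21|29)=-1; sign (−1)^0·-1^3·-1^1 = +1.
(a,b)_31: α=2, u≡20; β=4, v≡23 (mod 31); (20|31)=+1, (23|31)=-1; sign (−1)^0·+1^4·-1^2 = +1.
(a,b)_5: α=0, u≡2; β=2, v≡1 (mod 5); (2|5)=-1, (1|5)=+1; sign (−1)^0·-1^2·+1^0 = +1.
(a,b)_19: α=2, u≡4; β=5, v≡12 (mod 19); (4|19)=+1, (12|19)=-1; sign (−1)^0·+1^5·-1^2 = +1.
(a,b)_∞: sgn(1073)=+, sgn(551)=+, so +1.
(a,b)_37: α=1, u≡17; β=2, v≡1 (mod 37); (17|37)=-1, (1|37)=+1; sign (−1)^0·-1^2·+1^1 = +1.
Every local symbol is +1, so the conic 1073·x² + 551·y² = z² has ℚ_v-points for all v and hence a ℚ-point; (a, b / ℚ) ≅ M_2(ℚ).

[]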